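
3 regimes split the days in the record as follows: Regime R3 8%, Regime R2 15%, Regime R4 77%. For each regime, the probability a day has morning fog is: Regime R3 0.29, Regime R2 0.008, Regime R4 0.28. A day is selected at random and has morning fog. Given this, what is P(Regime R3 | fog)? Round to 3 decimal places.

0.097

Compute prior × likelihood for every hypothesis:
  Regime R3: 0.08 × 0.29 = 0.0232
  Regime R2: 0.15 × 0.008 = 0.0012
  Regime R4: 0.77 × 0.28 = 0.2156
Total = 0.24.
P(Regime R3 | evidence) = 0.0232 / 0.24 ≈ 0.097.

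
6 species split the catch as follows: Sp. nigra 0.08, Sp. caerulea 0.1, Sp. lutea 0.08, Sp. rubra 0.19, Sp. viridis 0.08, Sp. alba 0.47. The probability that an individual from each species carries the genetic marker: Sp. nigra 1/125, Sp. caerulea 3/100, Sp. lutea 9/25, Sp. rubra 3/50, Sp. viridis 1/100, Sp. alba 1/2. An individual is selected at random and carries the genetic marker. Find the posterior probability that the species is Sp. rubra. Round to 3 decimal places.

0.041

Compute prior × likelihood for every hypothesis:
  Sp. nigra: 0.08 × 0.008 = 0.00064
  Sp. caerulea: 0.1 × 0.03 = 0.003
  Sp. lutea: 0.08 × 0.36 = 0.0288
  Sp. rubra: 0.19 × 0.06 = 0.0114
  Sp. viridis: 0.08 × 0.01 = 0.0008
  Sp. alba: 0.47 × 0.5 = 0.235
Normalizing constant = 0.27964.
P(Sp. rubra | evidence) = 0.0114 / 0.27964 ≈ 0.041.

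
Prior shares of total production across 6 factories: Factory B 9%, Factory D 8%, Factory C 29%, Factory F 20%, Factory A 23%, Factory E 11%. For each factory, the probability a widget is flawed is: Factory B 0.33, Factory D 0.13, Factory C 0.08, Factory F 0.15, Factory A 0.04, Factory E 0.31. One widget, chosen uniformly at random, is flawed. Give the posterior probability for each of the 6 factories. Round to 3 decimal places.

Unnormalized posteriors (prior × likelihood):
  Factory B: 0.09 × 0.33 = 0.0297
  Factory D: 0.08 × 0.13 = 0.0104
  Factory C: 0.29 × 0.08 = 0.0232
  Factory F: 0.2 × 0.15 = 0.03
  Factory A: 0.23 × 0.04 = 0.0092
  Factory E: 0.11 × 0.31 = 0.0341
Sum = 0.1366.
P(Factory B | flawed) = 0.0297/0.1366 ≈ 0.217
P(Factory D | flawed) = 0.0104/0.1366 ≈ 0.076
P(Factory C | flawed) = 0.0232/0.1366 ≈ 0.170
P(Factory F | flawed) = 0.03/0.1366 ≈ 0.220
P(Factory A | flawed) = 0.0092/0.1366 ≈ 0.067
P(Factory E | flawed) = 0.0341/0.1366 ≈ 0.250
(Check: 0.217+0.076+0.170+0.220+0.067+0.250 = 1.000.)

Factory B 0.217, Factory D 0.076, Factory C 0.170, Factory F 0.220, Factory A 0.067, Factory E 0.250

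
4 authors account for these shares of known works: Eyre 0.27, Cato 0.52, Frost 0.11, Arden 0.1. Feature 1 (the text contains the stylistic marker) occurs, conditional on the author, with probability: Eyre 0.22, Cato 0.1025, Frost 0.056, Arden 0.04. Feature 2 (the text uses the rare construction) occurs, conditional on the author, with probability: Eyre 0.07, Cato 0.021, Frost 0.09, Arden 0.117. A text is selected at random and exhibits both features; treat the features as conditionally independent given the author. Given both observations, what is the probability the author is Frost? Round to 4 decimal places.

By Bayes' rule, posterior ∝ prior × likelihood:
  Eyre: 0.27 × 0.22 × 0.07 = 0.004158
  Cato: 0.52 × 0.1025 × 0.021 = 0.0011193
  Frost: 0.11 × 0.056 × 0.09 = 0.0005544
  Arden: 0.1 × 0.04 × 0.117 = 0.000468
Sum = 0.0062997.
P(Frost | evidence) = 0.0005544 / 0.0062997 ≈ 0.0880.

0.0880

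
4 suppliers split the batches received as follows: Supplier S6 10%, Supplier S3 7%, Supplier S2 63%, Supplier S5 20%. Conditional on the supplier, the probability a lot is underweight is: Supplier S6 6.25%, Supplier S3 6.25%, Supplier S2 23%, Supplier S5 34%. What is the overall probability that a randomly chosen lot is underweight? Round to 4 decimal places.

0.2235

Unnormalized posteriors (prior × likelihood):
  Supplier S6: 0.1 × 0.0625 = 0.00625
  Supplier S3: 0.07 × 0.0625 = 0.004375
  Supplier S2: 0.63 × 0.23 = 0.1449
  Supplier S5: 0.2 × 0.34 = 0.068
P(underweight) = 0.00625 + 0.004375 + 0.1449 + 0.068 = 0.223525 → 0.2235.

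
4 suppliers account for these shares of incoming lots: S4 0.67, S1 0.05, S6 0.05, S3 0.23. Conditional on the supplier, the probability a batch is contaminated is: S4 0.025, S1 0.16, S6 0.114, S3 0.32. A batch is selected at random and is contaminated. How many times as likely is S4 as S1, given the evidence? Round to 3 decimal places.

2.094

Prior × likelihood for each hypothesis:
  S4: 0.67 × 0.025 = 0.01675
  S1: 0.05 × 0.16 = 0.008
  S6: 0.05 × 0.114 = 0.0057
  S3: 0.23 × 0.32 = 0.0736
Sum = 0.10405.
The ratio is 0.01675 / 0.008 (the normalizer cancels) = 2.094.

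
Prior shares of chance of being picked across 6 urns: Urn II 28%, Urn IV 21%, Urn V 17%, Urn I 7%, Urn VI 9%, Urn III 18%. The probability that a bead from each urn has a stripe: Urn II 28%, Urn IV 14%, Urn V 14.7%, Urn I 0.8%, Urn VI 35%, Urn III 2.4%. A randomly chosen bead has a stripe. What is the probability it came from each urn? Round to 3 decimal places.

Urn II 0.463, Urn IV 0.174, Urn V 0.148, Urn I 0.003, Urn VI 0.186, Urn III 0.026

Unnormalized posteriors (prior × likelihood):
  Urn II: 0.28 × 0.28 = 0.0784
  Urn IV: 0.21 × 0.14 = 0.0294
  Urn V: 0.17 × 0.147 = 0.02499
  Urn I: 0.07 × 0.008 = 0.00056
  Urn VI: 0.09 × 0.35 = 0.0315
  Urn III: 0.18 × 0.024 = 0.00432
Total = 0.16917.
P(Urn II | striped) = 0.0784/0.16917 ≈ 0.463
P(Urn IV | striped) = 0.0294/0.16917 ≈ 0.174
P(Urn V | striped) = 0.02499/0.16917 ≈ 0.148
P(Urn I | striped) = 0.00056/0.16917 ≈ 0.003
P(Urn VI | striped) = 0.0315/0.16917 ≈ 0.186
P(Urn III | striped) = 0.00432/0.16917 ≈ 0.026
(Check: 0.463+0.174+0.148+0.003+0.186+0.026 = 1.000.)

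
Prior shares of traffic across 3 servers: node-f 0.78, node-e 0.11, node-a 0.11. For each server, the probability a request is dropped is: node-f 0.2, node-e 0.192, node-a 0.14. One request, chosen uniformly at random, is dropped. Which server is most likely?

Compute prior × likelihood for every hypothesis:
  node-f: 0.78 × 0.2 = 0.156
  node-e: 0.11 × 0.192 = 0.02112
  node-a: 0.11 × 0.14 = 0.0154
Normalizing constant = 0.19252.
Largest term belongs to node-f, so node-f is most probable.

node-f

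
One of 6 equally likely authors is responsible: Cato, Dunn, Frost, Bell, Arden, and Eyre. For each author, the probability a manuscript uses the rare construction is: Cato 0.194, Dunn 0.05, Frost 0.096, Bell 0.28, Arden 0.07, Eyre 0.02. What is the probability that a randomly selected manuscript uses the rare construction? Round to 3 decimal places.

With a uniform prior (1/6 each), posterior ∝ likelihood:
  Cato: 0.194
  Dunn: 0.05
  Frost: 0.096
  Bell: 0.28
  Arden: 0.07
  Eyre: 0.02
P(rare-form) = (1/6) × (0.194 + 0.05 + 0.096 + 0.28 + 0.07 + 0.02) = 0.71/6 ≈ 0.118.

0.118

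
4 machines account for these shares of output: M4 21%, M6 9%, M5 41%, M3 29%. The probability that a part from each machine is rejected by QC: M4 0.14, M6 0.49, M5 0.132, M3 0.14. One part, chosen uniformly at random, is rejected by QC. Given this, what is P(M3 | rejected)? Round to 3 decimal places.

Unnormalized posteriors (prior × likelihood):
  M4: 0.21 × 0.14 = 0.0294
  M6: 0.09 × 0.49 = 0.0441
  M5: 0.41 × 0.132 = 0.05412
  M3: 0.29 × 0.14 = 0.0406
Normalizing constant = 0.16822.
P(M3 | evidence) = 0.0406 / 0.16822 ≈ 0.241.

0.241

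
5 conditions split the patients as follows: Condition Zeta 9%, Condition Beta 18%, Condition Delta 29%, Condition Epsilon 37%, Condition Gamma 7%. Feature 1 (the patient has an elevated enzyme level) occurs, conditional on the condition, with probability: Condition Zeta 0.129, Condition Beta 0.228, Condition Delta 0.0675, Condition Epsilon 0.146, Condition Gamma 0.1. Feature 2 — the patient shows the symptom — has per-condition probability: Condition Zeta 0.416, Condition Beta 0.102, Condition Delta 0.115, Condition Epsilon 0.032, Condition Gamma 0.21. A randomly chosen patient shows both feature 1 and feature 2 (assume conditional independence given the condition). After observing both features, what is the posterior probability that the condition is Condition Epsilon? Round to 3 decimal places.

By Bayes' rule, posterior ∝ prior × likelihood:
  Condition Zeta: 0.09 × 0.129 × 0.416 = 0.00482976
  Condition Beta: 0.18 × 0.228 × 0.102 = 0.00418608
  Condition Delta: 0.29 × 0.0675 × 0.115 = 0.002251125
  Condition Epsilon: 0.37 × 0.146 × 0.032 = 0.00172864
  Condition Gamma: 0.07 × 0.1 × 0.21 = 0.00147
Total = 0.014465605.
P(Condition Epsilon | evidence) = 0.00172864 / 0.014465605 ≈ 0.120.

0.120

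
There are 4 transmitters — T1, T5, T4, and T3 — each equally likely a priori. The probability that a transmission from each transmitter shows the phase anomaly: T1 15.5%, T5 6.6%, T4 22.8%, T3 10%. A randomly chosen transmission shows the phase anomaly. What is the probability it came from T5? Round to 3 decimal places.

0.120

Since the prior is uniform, the posterior is proportional to the likelihood:
  T1: 0.155
  T5: 0.066
  T4: 0.228
  T3: 0.1
Normalizing constant = 0.549.
P(T5 | evidence) = 0.066 / 0.549 ≈ 0.120.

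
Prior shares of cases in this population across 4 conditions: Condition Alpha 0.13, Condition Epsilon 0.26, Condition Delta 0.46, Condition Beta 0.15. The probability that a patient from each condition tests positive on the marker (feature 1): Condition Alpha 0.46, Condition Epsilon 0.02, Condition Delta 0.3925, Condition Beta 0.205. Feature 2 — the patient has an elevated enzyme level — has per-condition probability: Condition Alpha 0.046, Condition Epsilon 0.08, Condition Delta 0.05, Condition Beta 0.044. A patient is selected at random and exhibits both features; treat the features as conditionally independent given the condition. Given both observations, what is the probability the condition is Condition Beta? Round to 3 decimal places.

0.100

Compute prior × likelihood for every hypothesis:
  Condition Alpha: 0.13 × 0.46 × 0.046 = 0.0027508
  Condition Epsilon: 0.26 × 0.02 × 0.08 = 0.000416
  Condition Delta: 0.46 × 0.3925 × 0.05 = 0.0090275
  Condition Beta: 0.15 × 0.205 × 0.044 = 0.001353
Total = 0.0135473.
P(Condition Beta | evidence) = 0.001353 / 0.0135473 ≈ 0.100.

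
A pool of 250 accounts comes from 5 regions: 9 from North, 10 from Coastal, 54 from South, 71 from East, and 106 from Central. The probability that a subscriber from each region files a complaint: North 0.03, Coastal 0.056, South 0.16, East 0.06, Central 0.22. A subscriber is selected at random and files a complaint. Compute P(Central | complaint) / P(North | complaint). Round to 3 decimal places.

Prior × likelihood for each hypothesis:
  North: 0.036 × 0.03 = 0.00108
  Coastal: 0.04 × 0.056 = 0.00224
  South: 0.216 × 0.16 = 0.03456
  East: 0.284 × 0.06 = 0.01704
  Central: 0.424 × 0.22 = 0.09328
Total = 0.1482.
The ratio is 0.09328 / 0.00108 (the normalizer cancels) = 86.370.

86.370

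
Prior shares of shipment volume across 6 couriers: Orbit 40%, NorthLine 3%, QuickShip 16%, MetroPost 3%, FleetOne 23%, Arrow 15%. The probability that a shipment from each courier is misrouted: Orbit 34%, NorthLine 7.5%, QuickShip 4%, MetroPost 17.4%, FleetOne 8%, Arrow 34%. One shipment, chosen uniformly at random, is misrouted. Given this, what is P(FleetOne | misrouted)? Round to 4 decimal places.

Prior × likelihood for each hypothesis:
  Orbit: 0.4 × 0.34 = 0.136
  NorthLine: 0.03 × 0.075 = 0.00225
  QuickShip: 0.16 × 0.04 = 0.0064
  MetroPost: 0.03 × 0.174 = 0.00522
  FleetOne: 0.23 × 0.08 = 0.0184
  Arrow: 0.15 × 0.34 = 0.051
Sum = 0.21927.
P(FleetOne | evidence) = 0.0184 / 0.21927 ≈ 0.0839.

0.0839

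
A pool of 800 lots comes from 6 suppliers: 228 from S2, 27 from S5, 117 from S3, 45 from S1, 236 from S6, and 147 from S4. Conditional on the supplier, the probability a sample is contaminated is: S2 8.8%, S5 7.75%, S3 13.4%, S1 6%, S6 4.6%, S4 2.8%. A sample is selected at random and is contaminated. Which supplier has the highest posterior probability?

By Bayes' rule, posterior ∝ prior × likelihood:
  S2: 0.285 × 0.088 = 0.02508
  S5: 0.03375 × 0.0775 = 0.002615625
  S3: 0.14625 × 0.134 = 0.0195975
  S1: 0.05625 × 0.06 = 0.003375
  S6: 0.295 × 0.046 = 0.01357
  S4: 0.18375 × 0.028 = 0.005145
Total = 0.069383125.
Largest term belongs to S2, so S2 is most probable.

S2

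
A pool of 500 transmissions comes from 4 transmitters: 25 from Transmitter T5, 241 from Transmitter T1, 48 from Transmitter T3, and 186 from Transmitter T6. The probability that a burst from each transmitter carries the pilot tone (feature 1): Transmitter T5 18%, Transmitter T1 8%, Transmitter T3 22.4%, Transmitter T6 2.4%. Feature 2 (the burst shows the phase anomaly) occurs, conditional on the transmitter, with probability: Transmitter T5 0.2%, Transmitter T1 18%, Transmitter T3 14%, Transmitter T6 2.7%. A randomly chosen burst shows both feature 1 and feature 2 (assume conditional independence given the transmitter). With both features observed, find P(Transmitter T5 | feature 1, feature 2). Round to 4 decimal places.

0.0018

Prior × likelihood for each hypothesis:
  Transmitter T5: 0.05 × 0.18 × 0.002 = 0.000018
  Transmitter T1: 0.482 × 0.08 × 0.18 = 0.0069408
  Transmitter T3: 0.096 × 0.224 × 0.14 = 0.00301056
  Transmitter T6: 0.372 × 0.024 × 0.027 = 0.000241056
Sum = 0.010210416.
P(Transmitter T5 | evidence) = 0.000018 / 0.010210416 ≈ 0.0018.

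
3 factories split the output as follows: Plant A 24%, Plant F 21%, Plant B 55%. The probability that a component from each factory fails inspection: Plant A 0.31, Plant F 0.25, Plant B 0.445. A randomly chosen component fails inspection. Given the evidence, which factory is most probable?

Plant B

By Bayes' rule, posterior ∝ prior × likelihood:
  Plant A: 0.24 × 0.31 = 0.0744
  Plant F: 0.21 × 0.25 = 0.0525
  Plant B: 0.55 × 0.445 = 0.24475
Total = 0.37165.
Largest term belongs to Plant B, so Plant B is most probable.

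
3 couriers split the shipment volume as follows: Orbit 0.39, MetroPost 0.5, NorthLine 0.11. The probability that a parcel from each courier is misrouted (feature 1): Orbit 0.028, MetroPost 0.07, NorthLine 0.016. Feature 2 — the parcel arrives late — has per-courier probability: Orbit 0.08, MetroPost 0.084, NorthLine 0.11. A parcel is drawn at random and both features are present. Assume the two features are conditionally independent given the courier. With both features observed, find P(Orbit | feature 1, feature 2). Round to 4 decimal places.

Compute prior × likelihood for every hypothesis:
  Orbit: 0.39 × 0.028 × 0.08 = 0.0008736
  MetroPost: 0.5 × 0.07 × 0.084 = 0.00294
  NorthLine: 0.11 × 0.016 × 0.11 = 0.0001936
Total = 0.0040072.
P(Orbit | evidence) = 0.0008736 / 0.0040072 ≈ 0.2180.

0.2180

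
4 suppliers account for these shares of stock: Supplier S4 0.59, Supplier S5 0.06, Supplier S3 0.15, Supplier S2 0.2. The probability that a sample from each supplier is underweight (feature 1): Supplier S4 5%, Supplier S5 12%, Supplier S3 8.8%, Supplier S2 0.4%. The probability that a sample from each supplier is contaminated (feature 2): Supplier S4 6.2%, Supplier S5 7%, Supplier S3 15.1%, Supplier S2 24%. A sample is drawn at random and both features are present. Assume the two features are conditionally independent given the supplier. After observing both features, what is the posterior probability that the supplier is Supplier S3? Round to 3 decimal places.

By Bayes' rule, posterior ∝ prior × likelihood:
  Supplier S4: 0.59 × 0.05 × 0.062 = 0.001829
  Supplier S5: 0.06 × 0.12 × 0.07 = 0.000504
  Supplier S3: 0.15 × 0.088 × 0.151 = 0.0019932
  Supplier S2: 0.2 × 0.004 × 0.24 = 0.000192
Normalizing constant = 0.0045182.
P(Supplier S3 | evidence) = 0.0019932 / 0.0045182 ≈ 0.441.

0.441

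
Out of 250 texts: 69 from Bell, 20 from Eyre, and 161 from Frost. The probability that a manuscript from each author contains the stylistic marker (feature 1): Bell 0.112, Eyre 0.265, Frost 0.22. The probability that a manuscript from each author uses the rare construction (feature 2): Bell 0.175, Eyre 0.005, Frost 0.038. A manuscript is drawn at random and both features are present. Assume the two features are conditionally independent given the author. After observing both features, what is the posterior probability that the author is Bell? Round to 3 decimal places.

By Bayes' rule, posterior ∝ prior × likelihood:
  Bell: 0.276 × 0.112 × 0.175 = 0.0054096
  Eyre: 0.08 × 0.265 × 0.005 = 0.000106
  Frost: 0.644 × 0.22 × 0.038 = 0.00538384
Sum = 0.01089944.
P(Bell | evidence) = 0.0054096 / 0.01089944 ≈ 0.496.

0.496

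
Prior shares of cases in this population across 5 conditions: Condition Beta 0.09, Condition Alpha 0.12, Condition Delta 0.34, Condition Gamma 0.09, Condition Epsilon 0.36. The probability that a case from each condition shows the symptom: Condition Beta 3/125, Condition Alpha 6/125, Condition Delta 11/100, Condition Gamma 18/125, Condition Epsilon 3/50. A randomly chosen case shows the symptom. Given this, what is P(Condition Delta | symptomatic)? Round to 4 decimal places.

By Bayes' rule, posterior ∝ prior × likelihood:
  Condition Beta: 0.09 × 0.024 = 0.00216
  Condition Alpha: 0.12 × 0.048 = 0.00576
  Condition Delta: 0.34 × 0.11 = 0.0374
  Condition Gamma: 0.09 × 0.144 = 0.01296
  Condition Epsilon: 0.36 × 0.06 = 0.0216
Normalizing constant = 0.07988.
P(Condition Delta | evidence) = 0.0374 / 0.07988 ≈ 0.4682.

0.4682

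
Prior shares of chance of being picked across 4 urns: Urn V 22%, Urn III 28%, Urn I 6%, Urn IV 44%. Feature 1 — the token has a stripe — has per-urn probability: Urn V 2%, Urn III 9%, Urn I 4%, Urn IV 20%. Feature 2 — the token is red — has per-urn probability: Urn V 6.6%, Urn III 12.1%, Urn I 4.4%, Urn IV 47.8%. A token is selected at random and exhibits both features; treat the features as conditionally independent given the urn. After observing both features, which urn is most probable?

Prior × likelihood for each hypothesis:
  Urn V: 0.22 × 0.02 × 0.066 = 0.0002904
  Urn III: 0.28 × 0.09 × 0.121 = 0.0030492
  Urn I: 0.06 × 0.04 × 0.044 = 0.0001056
  Urn IV: 0.44 × 0.2 × 0.478 = 0.042064
Normalizing constant = 0.0455092.
Largest term belongs to Urn IV, so Urn IV is most probable.

Urn IV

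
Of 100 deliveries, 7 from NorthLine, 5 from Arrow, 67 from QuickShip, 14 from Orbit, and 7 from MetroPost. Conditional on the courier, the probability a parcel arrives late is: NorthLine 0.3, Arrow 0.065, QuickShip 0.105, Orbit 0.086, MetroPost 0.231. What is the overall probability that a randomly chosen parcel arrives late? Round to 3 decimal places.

0.123

By Bayes' rule, posterior ∝ prior × likelihood:
  NorthLine: 0.07 × 0.3 = 0.021
  Arrow: 0.05 × 0.065 = 0.00325
  QuickShip: 0.67 × 0.105 = 0.07035
  Orbit: 0.14 × 0.086 = 0.01204
  MetroPost: 0.07 × 0.231 = 0.01617
P(late) = 0.021 + 0.00325 + 0.07035 + 0.01204 + 0.01617 = 0.12281 → 0.123.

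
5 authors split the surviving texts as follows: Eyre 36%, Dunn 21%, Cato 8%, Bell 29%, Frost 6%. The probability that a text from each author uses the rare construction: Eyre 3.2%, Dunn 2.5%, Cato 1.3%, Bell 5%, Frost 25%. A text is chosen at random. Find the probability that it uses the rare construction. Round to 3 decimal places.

Prior × likelihood for each hypothesis:
  Eyre: 0.36 × 0.032 = 0.01152
  Dunn: 0.21 × 0.025 = 0.00525
  Cato: 0.08 × 0.013 = 0.00104
  Bell: 0.29 × 0.05 = 0.0145
  Frost: 0.06 × 0.25 = 0.015
P(rare-form) = 0.01152 + 0.00525 + 0.00104 + 0.0145 + 0.015 = 0.04731 → 0.047.

0.047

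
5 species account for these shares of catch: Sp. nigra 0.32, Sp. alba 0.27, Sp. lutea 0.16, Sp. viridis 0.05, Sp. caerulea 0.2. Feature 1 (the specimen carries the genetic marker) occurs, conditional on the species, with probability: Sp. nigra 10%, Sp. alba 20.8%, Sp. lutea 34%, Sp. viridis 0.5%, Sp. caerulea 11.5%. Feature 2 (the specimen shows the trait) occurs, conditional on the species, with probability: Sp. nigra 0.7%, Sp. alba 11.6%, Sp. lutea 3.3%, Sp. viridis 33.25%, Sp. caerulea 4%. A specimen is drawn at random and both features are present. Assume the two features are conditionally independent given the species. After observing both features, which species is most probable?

Sp. alba

Unnormalized posteriors (prior × likelihood):
  Sp. nigra: 0.32 × 0.1 × 0.007 = 0.000224
  Sp. alba: 0.27 × 0.208 × 0.116 = 0.00651456
  Sp. lutea: 0.16 × 0.34 × 0.033 = 0.0017952
  Sp. viridis: 0.05 × 0.005 × 0.3325 = 0.000083125
  Sp. caerulea: 0.2 × 0.115 × 0.04 = 0.00092
Total = 0.009536885.
Largest term belongs to Sp. alba, so Sp. alba is most probable.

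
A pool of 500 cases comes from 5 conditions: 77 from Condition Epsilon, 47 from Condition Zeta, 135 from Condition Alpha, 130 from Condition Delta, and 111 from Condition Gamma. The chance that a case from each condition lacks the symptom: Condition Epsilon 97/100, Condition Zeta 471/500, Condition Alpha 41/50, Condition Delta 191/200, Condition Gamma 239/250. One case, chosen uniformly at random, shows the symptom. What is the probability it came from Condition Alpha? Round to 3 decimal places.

Taking complements, P(symptomatic | each) = Condition Epsilon 0.03, Condition Zeta 0.058, Condition Alpha 0.18, Condition Delta 0.045, Condition Gamma 0.044.
Prior × likelihood for each hypothesis:
  Condition Epsilon: 0.154 × 0.03 = 0.00462
  Condition Zeta: 0.094 × 0.058 = 0.005452
  Condition Alpha: 0.27 × 0.18 = 0.0486
  Condition Delta: 0.26 × 0.045 = 0.0117
  Condition Gamma: 0.222 × 0.044 = 0.009768
Sum = 0.08014.
P(Condition Alpha | evidence) = 0.0486 / 0.08014 ≈ 0.606.

0.606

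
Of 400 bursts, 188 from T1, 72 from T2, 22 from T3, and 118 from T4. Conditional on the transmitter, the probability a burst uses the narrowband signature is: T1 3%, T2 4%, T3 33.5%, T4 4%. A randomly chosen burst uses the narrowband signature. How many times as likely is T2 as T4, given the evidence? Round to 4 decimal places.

0.6102

Unnormalized posteriors (prior × likelihood):
  T1: 0.47 × 0.03 = 0.0141
  T2: 0.18 × 0.04 = 0.0072
  T3: 0.055 × 0.335 = 0.018425
  T4: 0.295 × 0.04 = 0.0118
Normalizing constant = 0.051525.
The ratio is 0.0072 / 0.0118 (the normalizer cancels) = 0.6102.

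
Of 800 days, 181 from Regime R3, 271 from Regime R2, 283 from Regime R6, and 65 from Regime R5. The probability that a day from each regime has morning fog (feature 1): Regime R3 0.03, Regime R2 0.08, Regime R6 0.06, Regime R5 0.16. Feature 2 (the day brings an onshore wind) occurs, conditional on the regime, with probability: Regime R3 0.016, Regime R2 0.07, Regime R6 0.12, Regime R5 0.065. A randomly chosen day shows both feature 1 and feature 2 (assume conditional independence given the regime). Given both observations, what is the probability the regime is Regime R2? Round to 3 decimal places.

0.351

Unnormalized posteriors (prior × likelihood):
  Regime R3: 0.22625 × 0.03 × 0.016 = 0.0001086
  Regime R2: 0.33875 × 0.08 × 0.07 = 0.001897
  Regime R6: 0.35375 × 0.06 × 0.12 = 0.002547
  Regime R5: 0.08125 × 0.16 × 0.065 = 0.000845
Normalizing constant = 0.0053976.
P(Regime R2 | evidence) = 0.001897 / 0.0053976 ≈ 0.351.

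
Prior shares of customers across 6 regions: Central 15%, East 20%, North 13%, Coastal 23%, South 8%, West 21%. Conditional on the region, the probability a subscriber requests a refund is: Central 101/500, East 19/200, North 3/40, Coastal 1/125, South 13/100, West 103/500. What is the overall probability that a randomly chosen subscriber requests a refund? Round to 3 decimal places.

0.115

Unnormalized posteriors (prior × likelihood):
  Central: 0.15 × 0.202 = 0.0303
  East: 0.2 × 0.095 = 0.019
  North: 0.13 × 0.075 = 0.00975
  Coastal: 0.23 × 0.008 = 0.00184
  South: 0.08 × 0.13 = 0.0104
  West: 0.21 × 0.206 = 0.04326
P(refund) = 0.0303 + 0.019 + 0.00975 + 0.00184 + 0.0104 + 0.04326 = 0.11455 → 0.115.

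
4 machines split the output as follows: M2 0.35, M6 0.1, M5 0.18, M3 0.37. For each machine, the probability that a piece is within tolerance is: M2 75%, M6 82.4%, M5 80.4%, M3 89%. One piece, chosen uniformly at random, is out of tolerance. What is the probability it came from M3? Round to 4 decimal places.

0.2248

Taking complements, P(oversize | each) = M2 0.25, M6 0.176, M5 0.196, M3 0.11.
By Bayes' rule, posterior ∝ prior × likelihood:
  M2: 0.35 × 0.25 = 0.0875
  M6: 0.1 × 0.176 = 0.0176
  M5: 0.18 × 0.196 = 0.03528
  M3: 0.37 × 0.11 = 0.0407
Total = 0.18108.
P(M3 | evidence) = 0.0407 / 0.18108 ≈ 0.2248.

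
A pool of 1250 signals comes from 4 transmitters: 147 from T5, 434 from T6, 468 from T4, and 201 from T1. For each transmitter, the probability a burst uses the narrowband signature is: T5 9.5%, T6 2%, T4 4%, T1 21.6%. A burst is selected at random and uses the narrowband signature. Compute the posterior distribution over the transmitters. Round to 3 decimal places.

Prior × likelihood for each hypothesis:
  T5: 0.1176 × 0.095 = 0.011172
  T6: 0.3472 × 0.02 = 0.006944
  T4: 0.3744 × 0.04 = 0.014976
  T1: 0.1608 × 0.216 = 0.0347328
Total = 0.0678248.
P(T5 | narrowband) = 0.011172/0.0678248 ≈ 0.165
P(T6 | narrowband) = 0.006944/0.0678248 ≈ 0.102
P(T4 | narrowband) = 0.014976/0.0678248 ≈ 0.221
P(T1 | narrowband) = 0.0347328/0.0678248 ≈ 0.512
(Check: 0.165+0.102+0.221+0.512 = 1.000.)

T5 0.165, T6 0.102, T4 0.221, T1 0.512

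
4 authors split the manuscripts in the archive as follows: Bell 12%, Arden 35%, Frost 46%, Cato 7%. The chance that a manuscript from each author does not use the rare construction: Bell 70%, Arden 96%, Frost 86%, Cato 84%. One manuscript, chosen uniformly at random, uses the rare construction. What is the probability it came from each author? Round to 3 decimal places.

Bell 0.287, Arden 0.111, Frost 0.513, Cato 0.089

Taking complements, P(rare-form | each) = Bell 0.3, Arden 0.04, Frost 0.14, Cato 0.16.
Compute prior × likelihood for every hypothesis:
  Bell: 0.12 × 0.3 = 0.036
  Arden: 0.35 × 0.04 = 0.014
  Frost: 0.46 × 0.14 = 0.0644
  Cato: 0.07 × 0.16 = 0.0112
Sum = 0.1256.
P(Bell | rare-form) = 0.036/0.1256 ≈ 0.287
P(Arden | rare-form) = 0.014/0.1256 ≈ 0.111
P(Frost | rare-form) = 0.0644/0.1256 ≈ 0.513
P(Cato | rare-form) = 0.0112/0.1256 ≈ 0.089
(Check: 0.287+0.111+0.513+0.089 = 1.000.)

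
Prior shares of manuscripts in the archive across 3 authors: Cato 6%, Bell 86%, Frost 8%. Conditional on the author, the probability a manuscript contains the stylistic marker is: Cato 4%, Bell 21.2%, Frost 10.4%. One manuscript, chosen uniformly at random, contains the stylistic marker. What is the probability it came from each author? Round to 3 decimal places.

Unnormalized posteriors (prior × likelihood):
  Cato: 0.06 × 0.04 = 0.0024
  Bell: 0.86 × 0.212 = 0.18232
  Frost: 0.08 × 0.104 = 0.00832
Normalizing constant = 0.19304.
P(Cato | marker) = 0.0024/0.19304 ≈ 0.012
P(Bell | marker) = 0.18232/0.19304 ≈ 0.944
P(Frost | marker) = 0.00832/0.19304 ≈ 0.043

Cato 0.012, Bell 0.944, Frost 0.043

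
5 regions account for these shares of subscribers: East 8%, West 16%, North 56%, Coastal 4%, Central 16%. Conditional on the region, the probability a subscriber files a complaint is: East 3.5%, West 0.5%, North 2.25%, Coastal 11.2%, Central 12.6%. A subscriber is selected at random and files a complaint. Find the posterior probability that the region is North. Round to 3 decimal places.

0.309

By Bayes' rule, posterior ∝ prior × likelihood:
  East: 0.08 × 0.035 = 0.0028
  West: 0.16 × 0.005 = 0.0008
  North: 0.56 × 0.0225 = 0.0126
  Coastal: 0.04 × 0.112 = 0.00448
  Central: 0.16 × 0.126 = 0.02016
Sum = 0.04084.
P(North | evidence) = 0.0126 / 0.04084 ≈ 0.309.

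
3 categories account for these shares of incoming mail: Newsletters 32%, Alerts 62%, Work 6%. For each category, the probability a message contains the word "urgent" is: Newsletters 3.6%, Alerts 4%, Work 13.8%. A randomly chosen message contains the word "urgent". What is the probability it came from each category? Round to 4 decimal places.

Compute prior × likelihood for every hypothesis:
  Newsletters: 0.32 × 0.036 = 0.01152
  Alerts: 0.62 × 0.04 = 0.0248
  Work: 0.06 × 0.138 = 0.00828
Total = 0.0446.
P(Newsletters | urgent-flag) = 0.01152/0.0446 ≈ 0.2583
P(Alerts | urgent-flag) = 0.0248/0.0446 ≈ 0.5561
P(Work | urgent-flag) = 0.00828/0.0446 ≈ 0.1857

Newsletters 0.2583, Alerts 0.5561, Work 0.1857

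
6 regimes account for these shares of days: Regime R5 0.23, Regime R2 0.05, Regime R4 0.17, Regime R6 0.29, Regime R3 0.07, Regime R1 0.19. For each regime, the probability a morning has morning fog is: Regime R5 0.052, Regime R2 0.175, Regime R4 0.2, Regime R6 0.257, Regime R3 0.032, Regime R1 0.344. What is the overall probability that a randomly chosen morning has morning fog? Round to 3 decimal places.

0.197

Unnormalized posteriors (prior × likelihood):
  Regime R5: 0.23 × 0.052 = 0.01196
  Regime R2: 0.05 × 0.175 = 0.00875
  Regime R4: 0.17 × 0.2 = 0.034
  Regime R6: 0.29 × 0.257 = 0.07453
  Regime R3: 0.07 × 0.032 = 0.00224
  Regime R1: 0.19 × 0.344 = 0.06536
P(fog) = 0.01196 + 0.00875 + 0.034 + 0.07453 + 0.00224 + 0.06536 = 0.19684 → 0.197.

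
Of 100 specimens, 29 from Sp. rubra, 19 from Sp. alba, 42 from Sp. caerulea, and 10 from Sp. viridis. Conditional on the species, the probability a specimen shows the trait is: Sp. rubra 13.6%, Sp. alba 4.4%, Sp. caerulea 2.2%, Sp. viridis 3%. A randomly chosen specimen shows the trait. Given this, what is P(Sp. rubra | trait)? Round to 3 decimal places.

By Bayes' rule, posterior ∝ prior × likelihood:
  Sp. rubra: 0.29 × 0.136 = 0.03944
  Sp. alba: 0.19 × 0.044 = 0.00836
  Sp. caerulea: 0.42 × 0.022 = 0.00924
  Sp. viridis: 0.1 × 0.03 = 0.003
Total = 0.06004.
P(Sp. rubra | evidence) = 0.03944 / 0.06004 ≈ 0.657.

0.657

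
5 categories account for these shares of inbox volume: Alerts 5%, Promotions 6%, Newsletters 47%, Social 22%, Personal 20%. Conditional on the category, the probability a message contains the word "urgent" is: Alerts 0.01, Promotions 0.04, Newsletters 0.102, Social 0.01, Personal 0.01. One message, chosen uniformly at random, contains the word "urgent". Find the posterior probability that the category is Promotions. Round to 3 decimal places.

0.044

Prior × likelihood for each hypothesis:
  Alerts: 0.05 × 0.01 = 0.0005
  Promotions: 0.06 × 0.04 = 0.0024
  Newsletters: 0.47 × 0.102 = 0.04794
  Social: 0.22 × 0.01 = 0.0022
  Personal: 0.2 × 0.01 = 0.002
Total = 0.05504.
P(Promotions | evidence) = 0.0024 / 0.05504 ≈ 0.044.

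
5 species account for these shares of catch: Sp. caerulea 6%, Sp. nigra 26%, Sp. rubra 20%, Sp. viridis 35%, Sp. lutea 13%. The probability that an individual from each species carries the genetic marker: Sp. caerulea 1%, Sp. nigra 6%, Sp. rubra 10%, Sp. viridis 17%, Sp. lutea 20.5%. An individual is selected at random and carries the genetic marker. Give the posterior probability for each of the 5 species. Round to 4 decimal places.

Sp. caerulea 0.0049, Sp. nigra 0.1275, Sp. rubra 0.1635, Sp. viridis 0.4863, Sp. lutea 0.2178

Unnormalized posteriors (prior × likelihood):
  Sp. caerulea: 0.06 × 0.01 = 0.0006
  Sp. nigra: 0.26 × 0.06 = 0.0156
  Sp. rubra: 0.2 × 0.1 = 0.02
  Sp. viridis: 0.35 × 0.17 = 0.0595
  Sp. lutea: 0.13 × 0.205 = 0.02665
Sum = 0.12235.
P(Sp. caerulea | marker) = 0.0006/0.12235 ≈ 0.0049
P(Sp. nigra | marker) = 0.0156/0.12235 ≈ 0.1275
P(Sp. rubra | marker) = 0.02/0.12235 ≈ 0.1635
P(Sp. viridis | marker) = 0.0595/0.12235 ≈ 0.4863
P(Sp. lutea | marker) = 0.02665/0.12235 ≈ 0.2178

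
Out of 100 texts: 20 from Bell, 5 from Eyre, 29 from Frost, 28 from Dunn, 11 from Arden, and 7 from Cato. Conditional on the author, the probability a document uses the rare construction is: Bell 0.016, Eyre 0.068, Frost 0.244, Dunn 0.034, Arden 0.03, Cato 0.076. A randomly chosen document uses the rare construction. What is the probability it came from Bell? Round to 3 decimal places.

Compute prior × likelihood for every hypothesis:
  Bell: 0.2 × 0.016 = 0.0032
  Eyre: 0.05 × 0.068 = 0.0034
  Frost: 0.29 × 0.244 = 0.07076
  Dunn: 0.28 × 0.034 = 0.00952
  Arden: 0.11 × 0.03 = 0.0033
  Cato: 0.07 × 0.076 = 0.00532
Total = 0.0955.
P(Bell | evidence) = 0.0032 / 0.0955 ≈ 0.034.

0.034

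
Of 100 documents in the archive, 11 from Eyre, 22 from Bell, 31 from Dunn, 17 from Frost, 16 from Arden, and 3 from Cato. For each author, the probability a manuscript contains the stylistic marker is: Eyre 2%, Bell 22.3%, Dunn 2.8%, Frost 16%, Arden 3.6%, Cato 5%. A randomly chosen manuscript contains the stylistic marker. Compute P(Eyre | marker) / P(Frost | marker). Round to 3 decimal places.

Prior × likelihood for each hypothesis:
  Eyre: 0.11 × 0.02 = 0.0022
  Bell: 0.22 × 0.223 = 0.04906
  Dunn: 0.31 × 0.028 = 0.00868
  Frost: 0.17 × 0.16 = 0.0272
  Arden: 0.16 × 0.036 = 0.00576
  Cato: 0.03 × 0.05 = 0.0015
Total = 0.0944.
The ratio is 0.0022 / 0.0272 (the normalizer cancels) = 0.081.

0.081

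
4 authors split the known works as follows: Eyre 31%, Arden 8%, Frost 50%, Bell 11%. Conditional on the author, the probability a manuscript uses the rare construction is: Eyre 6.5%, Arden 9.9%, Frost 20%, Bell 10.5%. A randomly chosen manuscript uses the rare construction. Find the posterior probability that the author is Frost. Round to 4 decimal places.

0.7162

Unnormalized posteriors (prior × likelihood):
  Eyre: 0.31 × 0.065 = 0.02015
  Arden: 0.08 × 0.099 = 0.00792
  Frost: 0.5 × 0.2 = 0.1
  Bell: 0.11 × 0.105 = 0.01155
Sum = 0.13962.
P(Frost | evidence) = 0.1 / 0.13962 ≈ 0.7162.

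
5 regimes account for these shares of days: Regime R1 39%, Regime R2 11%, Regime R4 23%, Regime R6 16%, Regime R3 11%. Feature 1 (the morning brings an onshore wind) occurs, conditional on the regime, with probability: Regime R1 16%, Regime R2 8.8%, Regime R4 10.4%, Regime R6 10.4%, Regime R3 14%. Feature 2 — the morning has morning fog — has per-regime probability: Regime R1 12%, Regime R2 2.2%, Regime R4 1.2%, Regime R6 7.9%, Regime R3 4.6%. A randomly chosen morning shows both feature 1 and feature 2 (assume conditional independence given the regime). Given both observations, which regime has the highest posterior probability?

Regime R1

Compute prior × likelihood for every hypothesis:
  Regime R1: 0.39 × 0.16 × 0.12 = 0.007488
  Regime R2: 0.11 × 0.088 × 0.022 = 0.00021296
  Regime R4: 0.23 × 0.104 × 0.012 = 0.00028704
  Regime R6: 0.16 × 0.104 × 0.079 = 0.00131456
  Regime R3: 0.11 × 0.14 × 0.046 = 0.0007084
Sum = 0.01001096.
Largest term belongs to Regime R1, so Regime R1 is most probable.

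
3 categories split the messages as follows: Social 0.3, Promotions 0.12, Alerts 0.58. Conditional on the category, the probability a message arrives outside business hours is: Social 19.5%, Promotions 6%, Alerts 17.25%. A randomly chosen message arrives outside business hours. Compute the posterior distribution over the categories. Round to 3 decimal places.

Social 0.353, Promotions 0.043, Alerts 0.604

By Bayes' rule, posterior ∝ prior × likelihood:
  Social: 0.3 × 0.195 = 0.0585
  Promotions: 0.12 × 0.06 = 0.0072
  Alerts: 0.58 × 0.1725 = 0.10005
Normalizing constant = 0.16575.
P(Social | off-hours) = 0.0585/0.16575 ≈ 0.353
P(Promotions | off-hours) = 0.0072/0.16575 ≈ 0.043
P(Alerts | off-hours) = 0.10005/0.16575 ≈ 0.604
(Check: 0.353+0.043+0.604 = 1.000.)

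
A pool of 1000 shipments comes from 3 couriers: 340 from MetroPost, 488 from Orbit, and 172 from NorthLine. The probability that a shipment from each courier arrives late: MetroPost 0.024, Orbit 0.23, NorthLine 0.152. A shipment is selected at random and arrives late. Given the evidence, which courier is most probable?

Orbit

Prior × likelihood for each hypothesis:
  MetroPost: 0.34 × 0.024 = 0.00816
  Orbit: 0.488 × 0.23 = 0.11224
  NorthLine: 0.172 × 0.152 = 0.026144
Normalizing constant = 0.146544.
Largest term belongs to Orbit, so Orbit is most probable.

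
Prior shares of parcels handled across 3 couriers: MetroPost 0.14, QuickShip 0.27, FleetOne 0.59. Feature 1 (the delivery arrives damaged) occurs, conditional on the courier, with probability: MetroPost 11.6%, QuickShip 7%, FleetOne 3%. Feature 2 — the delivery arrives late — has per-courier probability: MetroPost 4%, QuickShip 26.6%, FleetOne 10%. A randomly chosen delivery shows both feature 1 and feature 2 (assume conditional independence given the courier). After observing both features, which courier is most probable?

QuickShip

Compute prior × likelihood for every hypothesis:
  MetroPost: 0.14 × 0.116 × 0.04 = 0.0006496
  QuickShip: 0.27 × 0.07 × 0.266 = 0.0050274
  FleetOne: 0.59 × 0.03 × 0.1 = 0.00177
Sum = 0.007447.
Largest term belongs to QuickShip, so QuickShip is most probable.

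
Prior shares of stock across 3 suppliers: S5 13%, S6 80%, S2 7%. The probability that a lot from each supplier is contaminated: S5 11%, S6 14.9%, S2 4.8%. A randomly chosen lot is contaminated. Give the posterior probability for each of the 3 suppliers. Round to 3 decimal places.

S5 0.104, S6 0.871, S2 0.025

Compute prior × likelihood for every hypothesis:
  S5: 0.13 × 0.11 = 0.0143
  S6: 0.8 × 0.149 = 0.1192
  S2: 0.07 × 0.048 = 0.00336
Normalizing constant = 0.13686.
P(S5 | contaminated) = 0.0143/0.13686 ≈ 0.104
P(S6 | contaminated) = 0.1192/0.13686 ≈ 0.871
P(S2 | contaminated) = 0.00336/0.13686 ≈ 0.025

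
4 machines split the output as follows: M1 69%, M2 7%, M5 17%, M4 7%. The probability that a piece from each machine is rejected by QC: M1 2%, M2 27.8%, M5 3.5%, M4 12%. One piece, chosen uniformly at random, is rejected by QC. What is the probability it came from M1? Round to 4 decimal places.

0.2899

Compute prior × likelihood for every hypothesis:
  M1: 0.69 × 0.02 = 0.0138
  M2: 0.07 × 0.278 = 0.01946
  M5: 0.17 × 0.035 = 0.00595
  M4: 0.07 × 0.12 = 0.0084
Sum = 0.04761.
P(M1 | evidence) = 0.0138 / 0.04761 ≈ 0.2899.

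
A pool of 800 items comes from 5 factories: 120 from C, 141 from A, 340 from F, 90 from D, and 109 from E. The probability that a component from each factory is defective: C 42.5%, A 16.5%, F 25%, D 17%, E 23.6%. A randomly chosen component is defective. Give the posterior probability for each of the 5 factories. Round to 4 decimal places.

C 0.2546, A 0.1162, F 0.4244, D 0.0764, E 0.1284

Compute prior × likelihood for every hypothesis:
  C: 0.15 × 0.425 = 0.06375
  A: 0.17625 × 0.165 = 0.02908125
  F: 0.425 × 0.25 = 0.10625
  D: 0.1125 × 0.17 = 0.019125
  E: 0.13625 × 0.236 = 0.032155
Total = 0.25036125.
P(C | defective) = 0.06375/0.25036125 ≈ 0.2546
P(A | defective) = 0.02908125/0.25036125 ≈ 0.1162
P(F | defective) = 0.10625/0.25036125 ≈ 0.4244
P(D | defective) = 0.019125/0.25036125 ≈ 0.0764
P(E | defective) = 0.032155/0.25036125 ≈ 0.1284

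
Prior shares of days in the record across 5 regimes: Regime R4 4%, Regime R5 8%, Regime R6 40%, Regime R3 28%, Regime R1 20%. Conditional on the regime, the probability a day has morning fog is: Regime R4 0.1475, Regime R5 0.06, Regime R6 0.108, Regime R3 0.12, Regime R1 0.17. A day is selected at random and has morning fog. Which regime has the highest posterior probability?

Compute prior × likelihood for every hypothesis:
  Regime R4: 0.04 × 0.1475 = 0.0059
  Regime R5: 0.08 × 0.06 = 0.0048
  Regime R6: 0.4 × 0.108 = 0.0432
  Regime R3: 0.28 × 0.12 = 0.0336
  Regime R1: 0.2 × 0.17 = 0.034
Total = 0.1215.
Largest term belongs to Regime R6, so Regime R6 is most probable.

Regime R6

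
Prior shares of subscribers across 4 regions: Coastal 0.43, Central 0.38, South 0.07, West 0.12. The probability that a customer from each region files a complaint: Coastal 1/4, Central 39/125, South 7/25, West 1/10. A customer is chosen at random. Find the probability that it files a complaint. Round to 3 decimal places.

0.258

Prior × likelihood for each hypothesis:
  Coastal: 0.43 × 0.25 = 0.1075
  Central: 0.38 × 0.312 = 0.11856
  South: 0.07 × 0.28 = 0.0196
  West: 0.12 × 0.1 = 0.012
P(complaint) = 0.1075 + 0.11856 + 0.0196 + 0.012 = 0.25766 → 0.258.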